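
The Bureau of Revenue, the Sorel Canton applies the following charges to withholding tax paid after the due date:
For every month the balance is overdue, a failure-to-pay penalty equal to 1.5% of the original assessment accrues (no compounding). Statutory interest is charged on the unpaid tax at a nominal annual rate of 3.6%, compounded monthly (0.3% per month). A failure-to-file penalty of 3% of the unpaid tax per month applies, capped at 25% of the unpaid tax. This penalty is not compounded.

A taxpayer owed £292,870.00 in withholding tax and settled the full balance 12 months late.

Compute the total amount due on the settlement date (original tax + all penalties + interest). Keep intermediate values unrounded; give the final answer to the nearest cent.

Failure-to-file: 12 × 3% × £292,870.00 = £105,433.20, capped at 25% × £292,870.00 = £73,217.50
Failure-to-pay penalty = 1.5% × £292,870.00 × 12 mo = £52,716.60
Interest: £292,870.00 × ((1 + 0.003)^12 − 1) = £292,870.00 × 0.0366000… = £10,719.0362…
Total = £292,870.00 + £125,934.1000 + £10,719.0362… = £429,523.14

£429,523.14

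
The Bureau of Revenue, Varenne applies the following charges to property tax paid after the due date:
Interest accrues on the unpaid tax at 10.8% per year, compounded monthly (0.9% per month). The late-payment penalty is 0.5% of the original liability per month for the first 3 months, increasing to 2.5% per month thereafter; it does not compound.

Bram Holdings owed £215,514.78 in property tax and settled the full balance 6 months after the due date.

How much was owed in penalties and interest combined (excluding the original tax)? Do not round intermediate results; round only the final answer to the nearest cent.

£31,299.14

Penalty, months 1–3: 3 × 0.5% × £215,514.78 = £3,232.72…
Penalty, months 4–6: 3 × 2.5% × £215,514.78 = £16,163.61…
Interest: £215,514.78 × ((1 + 0.009)^6 − 1) = £215,514.78 × 0.0552297… = £11,902.8121…
Penalties + interest = £19,396.3302 + £11,902.8121… = £31,299.14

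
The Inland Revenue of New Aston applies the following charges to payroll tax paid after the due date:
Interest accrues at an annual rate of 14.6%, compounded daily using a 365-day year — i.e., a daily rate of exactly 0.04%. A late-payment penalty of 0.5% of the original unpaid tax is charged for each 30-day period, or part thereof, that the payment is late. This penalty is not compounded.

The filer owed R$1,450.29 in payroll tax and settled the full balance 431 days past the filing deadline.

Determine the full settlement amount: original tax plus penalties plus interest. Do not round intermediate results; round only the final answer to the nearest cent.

R$1,831.88

Penalty periods: ⌈431/30⌉ = 15; penalty = 15 × 0.5% × R$1,450.29 = R$108.77…
Interest: R$1,450.29 × ((1 + 0.0004)^431 − 1) = R$1,450.29 × 0.18811204… = R$272.8170…
Total = R$1,450.29 + R$108.7718… + R$272.8170… = R$1,831.88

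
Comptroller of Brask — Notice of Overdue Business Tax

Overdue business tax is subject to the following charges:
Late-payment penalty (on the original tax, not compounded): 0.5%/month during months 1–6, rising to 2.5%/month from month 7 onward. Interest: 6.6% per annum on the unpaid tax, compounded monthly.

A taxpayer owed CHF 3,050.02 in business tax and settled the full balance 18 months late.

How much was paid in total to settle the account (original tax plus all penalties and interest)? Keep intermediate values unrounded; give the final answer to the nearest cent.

Penalty, months 1–6: 6 × 0.5% × CHF 3,050.02 = CHF 91.50…
Penalty, months 7–18: 12 × 2.5% × CHF 3,050.02 = CHF 915.01…
Interest (6.6%/yr ÷ 12 = 0.55%/month): CHF 3,050.02 × ((1 + 0.0055)^18 − 1) = CHF 316.4910…
Total = CHF 3,050.02 + CHF 1,006.5066 + CHF 316.4910… = CHF 4,373.02

CHF 4,373.02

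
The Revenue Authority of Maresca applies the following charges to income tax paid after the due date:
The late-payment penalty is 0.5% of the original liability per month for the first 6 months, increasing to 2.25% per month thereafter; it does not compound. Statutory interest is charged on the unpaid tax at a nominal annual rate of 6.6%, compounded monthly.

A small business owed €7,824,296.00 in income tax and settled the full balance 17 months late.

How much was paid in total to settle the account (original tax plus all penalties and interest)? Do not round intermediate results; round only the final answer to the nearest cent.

€10,760,201.46

Penalty, months 1–6: 6 × 0.5% × €7,824,296.00 = €234,728.88
Penalty, months 7–17: 11 × 2.25% × €7,824,296.00 = €1,936,513.26
Interest (6.6%/yr ÷ 12 = 0.55%/month): €7,824,296.00 × ((1 + 0.0055)^17 − 1) = €764,663.3180…
Total = €7,824,296.00 + €2,171,242.1400 + €764,663.3180… = €10,760,201.46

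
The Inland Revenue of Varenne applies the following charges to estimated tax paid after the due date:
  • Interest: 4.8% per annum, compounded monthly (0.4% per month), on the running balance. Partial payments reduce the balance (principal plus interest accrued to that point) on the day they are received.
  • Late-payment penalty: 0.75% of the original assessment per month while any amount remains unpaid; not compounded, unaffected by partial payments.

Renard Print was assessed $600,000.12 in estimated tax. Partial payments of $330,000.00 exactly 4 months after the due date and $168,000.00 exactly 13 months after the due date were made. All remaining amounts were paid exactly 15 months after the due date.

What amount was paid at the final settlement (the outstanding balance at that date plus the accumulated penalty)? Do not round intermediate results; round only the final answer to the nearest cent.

Balance at month 4: $600,000.1200 × (1 + 0.004)^4 = $609,657.8757…
After $330,000.00 payment: $609,657.8757… − $330,000.00 = $279,657.8757…
Balance at month 13: $279,657.8757… × (1 + 0.004)^9 = $289,888.1546…
After $168,000.00 payment: $289,888.1546… − $168,000.00 = $121,888.1546…
Balance at month 15: $121,888.1546… × (1 + 0.004)^2 = $122,865.2101…
Penalty: 15 × 0.75% × $600,000.12 = $67,500.01…
Final settlement = outstanding balance + penalty = $122,865.2101… + $67,500.01… = $190,365.22

$190,365.22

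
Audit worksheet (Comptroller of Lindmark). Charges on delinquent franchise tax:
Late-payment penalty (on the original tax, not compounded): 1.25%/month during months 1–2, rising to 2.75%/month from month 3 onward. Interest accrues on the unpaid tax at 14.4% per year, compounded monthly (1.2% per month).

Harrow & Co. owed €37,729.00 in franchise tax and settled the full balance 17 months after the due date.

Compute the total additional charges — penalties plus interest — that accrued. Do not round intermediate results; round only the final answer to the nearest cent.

€24,988.29

Penalty, months 1–2: 2 × 1.25% × €37,729.00 = €943.23…
Penalty, months 3–17: 15 × 2.75% × €37,729.00 = €15,563.21…
Interest: €37,729.00 × ((1 + 0.012)^17 − 1) = €37,729.00 × 0.2248100… = €8,481.8553…
Penalties + interest = €16,506.4375 + €8,481.8553… = €24,988.29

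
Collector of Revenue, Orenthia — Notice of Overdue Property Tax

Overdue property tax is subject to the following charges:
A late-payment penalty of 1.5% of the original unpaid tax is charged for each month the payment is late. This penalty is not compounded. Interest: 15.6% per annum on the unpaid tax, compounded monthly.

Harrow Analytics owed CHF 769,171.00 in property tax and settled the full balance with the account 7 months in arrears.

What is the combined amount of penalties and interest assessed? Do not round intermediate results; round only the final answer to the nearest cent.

CHF 153,547.22

Late-payment penalty = 1.5% × CHF 769,171.00 × 7 mo = CHF 80,762.96…
Interest (15.6%/yr ÷ 12 = 1.3%/month): CHF 769,171.00 × ((1 + 0.013)^7 − 1) = CHF 72,784.2692…
Penalties + interest = CHF 80,762.9550 + CHF 72,784.2692… = CHF 153,547.22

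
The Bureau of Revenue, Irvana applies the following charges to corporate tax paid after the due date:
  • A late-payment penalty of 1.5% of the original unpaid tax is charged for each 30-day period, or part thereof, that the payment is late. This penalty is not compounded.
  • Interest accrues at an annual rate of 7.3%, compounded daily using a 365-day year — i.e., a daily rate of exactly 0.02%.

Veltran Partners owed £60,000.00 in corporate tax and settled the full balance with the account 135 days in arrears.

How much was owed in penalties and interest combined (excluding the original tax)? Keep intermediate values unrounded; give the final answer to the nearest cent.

£6,141.90

Penalty periods: ⌈135/30⌉ = 5; penalty = 5 × 1.5% × £60,000.00 = £4,500.00
Interest: £60,000.00 × ((1 + 0.0002)^135 − 1) = £60,000.00 × 0.02736503… = £1,641.9018…
Penalties + interest = £4,500.0000 + £1,641.9018… = £6,141.90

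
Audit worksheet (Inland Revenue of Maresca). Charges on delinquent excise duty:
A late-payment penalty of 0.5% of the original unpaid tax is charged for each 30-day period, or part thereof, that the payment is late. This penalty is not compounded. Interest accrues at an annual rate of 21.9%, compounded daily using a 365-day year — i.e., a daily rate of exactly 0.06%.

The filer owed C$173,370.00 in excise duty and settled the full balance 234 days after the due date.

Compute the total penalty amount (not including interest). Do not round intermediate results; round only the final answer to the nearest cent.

C$6,934.80

Penalty periods: ⌈234/30⌉ = 8; penalty = 8 × 0.5% × C$173,370.00 = C$6,934.80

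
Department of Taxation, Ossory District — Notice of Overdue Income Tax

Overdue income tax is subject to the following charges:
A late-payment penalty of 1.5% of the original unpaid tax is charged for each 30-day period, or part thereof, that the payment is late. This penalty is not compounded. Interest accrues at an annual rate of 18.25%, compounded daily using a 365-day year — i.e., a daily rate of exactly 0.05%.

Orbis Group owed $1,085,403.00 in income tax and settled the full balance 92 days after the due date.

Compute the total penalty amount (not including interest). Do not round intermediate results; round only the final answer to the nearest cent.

Penalty periods: ⌈92/30⌉ = 4; penalty = 4 × 1.5% × $1,085,403.00 = $65,124.18

$65,124.18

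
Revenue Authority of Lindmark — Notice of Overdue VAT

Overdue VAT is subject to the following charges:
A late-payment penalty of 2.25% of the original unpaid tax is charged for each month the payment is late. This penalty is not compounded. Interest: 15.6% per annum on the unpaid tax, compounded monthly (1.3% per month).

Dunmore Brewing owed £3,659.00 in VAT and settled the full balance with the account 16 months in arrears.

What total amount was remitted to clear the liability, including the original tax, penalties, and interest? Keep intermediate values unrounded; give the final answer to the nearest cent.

Late-payment penalty: 16 × 2.25% × £3,659.00 = £1,317.24
Interest: £3,659.00 × ((1 + 0.013)^16 − 1) = £3,659.00 × 0.2295640… = £839.9745…
Total = £3,659.00 + £1,317.2400 + £839.9745… = £5,816.21

£5,816.21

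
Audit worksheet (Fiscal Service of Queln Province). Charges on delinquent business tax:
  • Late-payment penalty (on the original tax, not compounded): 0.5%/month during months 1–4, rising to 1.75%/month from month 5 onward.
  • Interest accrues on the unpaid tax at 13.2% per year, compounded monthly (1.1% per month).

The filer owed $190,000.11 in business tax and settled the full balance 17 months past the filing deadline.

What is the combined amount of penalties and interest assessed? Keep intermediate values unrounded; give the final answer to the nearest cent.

Penalty, months 1–4: 4 × 0.5% × $190,000.11 = $3,800.00…
Penalty, months 5–17: 13 × 1.75% × $190,000.11 = $43,225.03…
Interest: $190,000.11 × ((1 + 0.011)^17 − 1) = $190,000.11 × 0.2043969… = $38,835.4419…
Penalties + interest = $47,025.0272… + $38,835.4419… = $85,860.47

$85,860.47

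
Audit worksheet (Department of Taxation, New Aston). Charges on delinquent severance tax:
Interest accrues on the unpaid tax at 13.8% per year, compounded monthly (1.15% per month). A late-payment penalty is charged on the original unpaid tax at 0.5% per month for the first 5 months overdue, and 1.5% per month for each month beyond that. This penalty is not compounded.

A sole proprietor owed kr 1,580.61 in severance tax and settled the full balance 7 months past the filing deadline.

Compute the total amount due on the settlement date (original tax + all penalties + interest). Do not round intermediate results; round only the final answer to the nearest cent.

Penalty, months 1–5: 5 × 0.5% × kr 1,580.61 = kr 39.52…
Penalty, months 6–7: 2 × 1.5% × kr 1,580.61 = kr 47.42…
Interest: kr 1,580.61 × ((1 + 0.0115)^7 − 1) = kr 1,580.61 × 0.0833311… = kr 131.7140…
Total = kr 1,580.61 + kr 86.9336… + kr 131.7140… = kr 1,799.26

kr 1,799.26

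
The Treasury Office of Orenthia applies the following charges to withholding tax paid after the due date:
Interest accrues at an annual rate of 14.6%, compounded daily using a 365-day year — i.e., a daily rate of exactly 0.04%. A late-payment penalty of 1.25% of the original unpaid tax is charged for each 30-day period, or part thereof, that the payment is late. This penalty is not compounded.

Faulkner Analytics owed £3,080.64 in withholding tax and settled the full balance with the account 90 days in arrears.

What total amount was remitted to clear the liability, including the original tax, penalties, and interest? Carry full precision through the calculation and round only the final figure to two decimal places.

Penalty periods: ⌈90/30⌉ = 3; penalty = 3 × 1.25% × £3,080.64 = £115.52…
Interest: £3,080.64 × ((1 + 0.0004)^90 − 1) = £3,080.64 × 0.03664838… = £112.9005…
Total = £3,080.64 + £115.5240 + £112.9005… = £3,309.06

£3,309.06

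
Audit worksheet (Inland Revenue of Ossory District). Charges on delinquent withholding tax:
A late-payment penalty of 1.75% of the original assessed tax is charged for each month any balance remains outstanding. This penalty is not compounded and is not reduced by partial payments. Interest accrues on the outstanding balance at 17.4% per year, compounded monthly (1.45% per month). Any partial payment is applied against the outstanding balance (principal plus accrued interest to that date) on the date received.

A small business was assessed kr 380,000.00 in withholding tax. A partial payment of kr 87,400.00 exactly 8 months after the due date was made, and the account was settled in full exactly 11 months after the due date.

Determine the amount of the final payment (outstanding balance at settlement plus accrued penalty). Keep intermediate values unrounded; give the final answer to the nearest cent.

kr 427,093.74

Balance at month 8: kr 380,000.0000 × (1 + 0.0145)^8 = kr 426,383.1243…
After kr 87,400.00 payment: kr 426,383.1243… − kr 87,400.00 = kr 338,983.1243…
Balance at month 11: kr 338,983.1243… × (1 + 0.0145)^3 = kr 353,943.7373…
Penalty: 11 × 1.75% × kr 380,000.00 = kr 73,150.00
Final settlement = outstanding balance + penalty = kr 353,943.7373… + kr 73,150.00 = kr 427,093.74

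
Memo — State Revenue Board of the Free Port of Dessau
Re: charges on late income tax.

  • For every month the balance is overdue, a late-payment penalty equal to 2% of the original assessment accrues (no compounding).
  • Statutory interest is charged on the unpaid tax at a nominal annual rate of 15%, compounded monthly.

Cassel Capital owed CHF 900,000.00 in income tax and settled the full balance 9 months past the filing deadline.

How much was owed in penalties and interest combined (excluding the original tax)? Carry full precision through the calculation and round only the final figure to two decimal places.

Late-payment penalty: 9 × 2% × CHF 900,000.00 = CHF 162,000.00
Interest (15%/yr ÷ 12 = 1.25%/month): CHF 900,000.00 × ((1 + 0.0125)^9 − 1) = CHF 106,462.9597…
Penalties + interest = CHF 162,000.0000 + CHF 106,462.9597… = CHF 268,462.96

CHF 268,462.96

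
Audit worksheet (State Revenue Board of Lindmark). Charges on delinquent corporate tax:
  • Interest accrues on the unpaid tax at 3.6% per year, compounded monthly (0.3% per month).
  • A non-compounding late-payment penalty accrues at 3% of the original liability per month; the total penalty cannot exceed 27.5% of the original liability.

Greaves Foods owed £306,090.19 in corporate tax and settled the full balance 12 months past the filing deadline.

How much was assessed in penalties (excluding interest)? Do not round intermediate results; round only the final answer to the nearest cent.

£84,174.80

Penalty (uncapped): 12 × 3% × £306,090.19 = £110,192.47…; cap = 27.5% × £306,090.19 = £84,174.80… → penalty = £84,174.80…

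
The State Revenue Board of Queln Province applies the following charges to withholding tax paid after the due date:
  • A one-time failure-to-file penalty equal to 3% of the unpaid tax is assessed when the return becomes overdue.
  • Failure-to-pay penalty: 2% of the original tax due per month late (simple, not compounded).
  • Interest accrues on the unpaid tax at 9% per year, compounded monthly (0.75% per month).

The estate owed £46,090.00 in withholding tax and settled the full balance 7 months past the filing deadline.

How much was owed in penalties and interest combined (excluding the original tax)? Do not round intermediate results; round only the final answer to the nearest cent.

£10,310.15

Failure-to-file penalty: 3% × £46,090.00 = £1,382.70
Failure-to-pay penalty: 7 × 2% × £46,090.00 = £6,452.60
Interest: £46,090.00 × ((1 + 0.0075)^7 − 1) = £46,090.00 × 0.0536961… = £2,474.8545…
Penalties + interest = £7,835.3000 + £2,474.8545… = £10,310.15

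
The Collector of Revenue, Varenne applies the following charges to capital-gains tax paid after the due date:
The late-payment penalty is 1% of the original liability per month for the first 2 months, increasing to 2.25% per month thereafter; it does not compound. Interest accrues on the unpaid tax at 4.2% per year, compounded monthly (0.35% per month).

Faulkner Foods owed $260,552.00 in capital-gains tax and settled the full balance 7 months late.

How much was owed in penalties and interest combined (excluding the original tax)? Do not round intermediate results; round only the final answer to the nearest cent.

Penalty, months 1–2: 2 × 1% × $260,552.00 = $5,211.04
Penalty, months 3–7: 5 × 2.25% × $260,552.00 = $29,312.10
Interest: $260,552.00 × ((1 + 0.0035)^7 − 1) = $260,552.00 × 0.0247588… = $6,450.9434…
Penalties + interest = $34,523.1400 + $6,450.9434… = $40,974.08

$40,974.08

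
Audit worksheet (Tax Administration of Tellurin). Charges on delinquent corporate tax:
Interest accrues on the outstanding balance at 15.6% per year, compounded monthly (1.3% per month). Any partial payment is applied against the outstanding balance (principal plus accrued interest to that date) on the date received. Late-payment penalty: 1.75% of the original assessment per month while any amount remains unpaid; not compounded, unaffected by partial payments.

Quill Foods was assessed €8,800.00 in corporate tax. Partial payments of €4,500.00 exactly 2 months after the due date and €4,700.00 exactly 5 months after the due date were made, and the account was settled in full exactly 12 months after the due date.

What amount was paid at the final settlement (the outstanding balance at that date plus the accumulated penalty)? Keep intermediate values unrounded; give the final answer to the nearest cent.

Balance at month 2: €8,800.0000 × (1 + 0.013)^2 = €9,030.2872
After €4,500.00 payment: €9,030.2872 − €4,500.00 = €4,530.2872
Balance at month 5: €4,530.2872 × (1 + 0.013)^3 = €4,709.2752…
After €4,700.00 payment: €4,709.2752… − €4,700.00 = €9.2752…
Balance at month 12: €9.2752… × (1 + 0.013)^7 = €10.1529…
Penalty: 12 × 1.75% × €8,800.00 = €1,848.00
Final settlement = outstanding balance + penalty = €10.1529… + €1,848.00 = €1,858.15

€1,858.15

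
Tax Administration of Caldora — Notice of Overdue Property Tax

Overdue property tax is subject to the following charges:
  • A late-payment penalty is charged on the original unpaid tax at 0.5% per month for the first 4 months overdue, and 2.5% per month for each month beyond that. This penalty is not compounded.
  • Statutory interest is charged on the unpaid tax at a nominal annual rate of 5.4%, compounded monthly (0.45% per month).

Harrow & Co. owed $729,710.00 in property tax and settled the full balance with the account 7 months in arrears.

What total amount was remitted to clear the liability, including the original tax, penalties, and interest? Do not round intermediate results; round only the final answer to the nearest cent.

Penalty, months 1–4: 4 × 0.5% × $729,710.00 = $14,594.20
Penalty, months 5–7: 3 × 2.5% × $729,710.00 = $54,728.25
Interest: $729,710.00 × ((1 + 0.0045)^7 − 1) = $729,710.00 × 0.0319285… = $23,298.5120…
Total = $729,710.00 + $69,322.4500 + $23,298.5120… = $822,330.96

$822,330.96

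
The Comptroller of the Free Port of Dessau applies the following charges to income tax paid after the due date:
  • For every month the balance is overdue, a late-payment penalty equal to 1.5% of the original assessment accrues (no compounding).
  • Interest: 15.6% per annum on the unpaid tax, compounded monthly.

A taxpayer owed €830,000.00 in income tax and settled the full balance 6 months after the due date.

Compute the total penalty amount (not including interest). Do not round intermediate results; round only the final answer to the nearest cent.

€74,700.00

Late-payment penalty: 6 × 1.5% × €830,000.00 = €74,700.00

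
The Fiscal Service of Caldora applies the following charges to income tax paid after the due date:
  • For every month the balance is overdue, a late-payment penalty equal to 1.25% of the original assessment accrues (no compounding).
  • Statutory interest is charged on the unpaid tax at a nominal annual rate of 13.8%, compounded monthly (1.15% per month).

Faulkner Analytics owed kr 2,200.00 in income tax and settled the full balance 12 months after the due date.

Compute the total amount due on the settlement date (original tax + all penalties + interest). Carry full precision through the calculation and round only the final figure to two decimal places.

Late-payment penalty: 12 × 1.25% × kr 2,200.00 = kr 330.00
Interest: kr 2,200.00 × ((1 + 0.0115)^12 − 1) = kr 2,200.00 × 0.1470719… = kr 323.5582…
Total = kr 2,200.00 + kr 330.0000 + kr 323.5582… = kr 2,853.56

kr 2,853.56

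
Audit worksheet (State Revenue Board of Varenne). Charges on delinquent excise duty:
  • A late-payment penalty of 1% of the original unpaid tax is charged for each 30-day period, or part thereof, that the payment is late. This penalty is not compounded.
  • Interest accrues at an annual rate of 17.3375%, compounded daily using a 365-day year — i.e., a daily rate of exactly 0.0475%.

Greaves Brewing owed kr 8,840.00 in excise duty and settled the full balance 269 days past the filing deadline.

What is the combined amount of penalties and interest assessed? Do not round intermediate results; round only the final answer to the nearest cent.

Penalty periods: ⌈269/30⌉ = 9; penalty = 9 × 1% × kr 8,840.00 = kr 795.60
Interest: kr 8,840.00 × ((1 + 0.000475)^269 − 1) = kr 8,840.00 × 0.13626284… = kr 1,204.5635…
Penalties + interest = kr 795.6000 + kr 1,204.5635… = kr 2,000.16

kr 2,000.16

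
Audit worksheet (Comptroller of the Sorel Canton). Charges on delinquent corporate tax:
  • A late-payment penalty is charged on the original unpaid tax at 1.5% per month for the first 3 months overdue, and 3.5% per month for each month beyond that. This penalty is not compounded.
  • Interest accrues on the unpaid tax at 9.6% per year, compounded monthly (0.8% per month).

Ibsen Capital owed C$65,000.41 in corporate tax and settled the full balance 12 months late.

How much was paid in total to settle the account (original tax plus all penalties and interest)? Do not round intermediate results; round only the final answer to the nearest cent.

C$94,922.61

Penalty, months 1–3: 3 × 1.5% × C$65,000.41 = C$2,925.02…
Penalty, months 4–12: 9 × 3.5% × C$65,000.41 = C$20,475.13…
Interest: C$65,000.41 × ((1 + 0.008)^12 − 1) = C$65,000.41 × 0.1003387… = C$6,522.0562…
Total = C$65,000.41 + C$23,400.1476 + C$6,522.0562… = C$94,922.61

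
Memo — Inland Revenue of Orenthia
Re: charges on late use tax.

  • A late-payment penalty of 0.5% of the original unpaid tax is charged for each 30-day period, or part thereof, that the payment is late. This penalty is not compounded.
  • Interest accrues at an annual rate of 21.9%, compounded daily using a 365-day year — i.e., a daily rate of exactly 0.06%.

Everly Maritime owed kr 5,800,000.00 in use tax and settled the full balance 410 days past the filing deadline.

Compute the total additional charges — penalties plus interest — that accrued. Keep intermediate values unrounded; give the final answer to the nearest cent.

kr 2,023,070.35

Penalty periods: ⌈410/30⌉ = 14; penalty = 14 × 0.5% × kr 5,800,000.00 = kr 406,000.00
Interest: kr 5,800,000.00 × ((1 + 0.0006)^410 − 1) = kr 5,800,000.00 × 0.27880523… = kr 1,617,070.3454…
Penalties + interest = kr 406,000.0000 + kr 1,617,070.3454… = kr 2,023,070.35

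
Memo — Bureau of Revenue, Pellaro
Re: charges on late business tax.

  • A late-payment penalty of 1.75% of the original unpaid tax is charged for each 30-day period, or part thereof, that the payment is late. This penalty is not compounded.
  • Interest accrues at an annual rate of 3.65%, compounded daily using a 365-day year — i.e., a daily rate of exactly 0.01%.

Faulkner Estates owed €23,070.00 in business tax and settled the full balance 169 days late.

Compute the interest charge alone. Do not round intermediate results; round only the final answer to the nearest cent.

Interest: €23,070.00 × ((1 + 0.0001)^169 − 1) = €23,070.00 × 0.01704275… = €393.1763…

€393.18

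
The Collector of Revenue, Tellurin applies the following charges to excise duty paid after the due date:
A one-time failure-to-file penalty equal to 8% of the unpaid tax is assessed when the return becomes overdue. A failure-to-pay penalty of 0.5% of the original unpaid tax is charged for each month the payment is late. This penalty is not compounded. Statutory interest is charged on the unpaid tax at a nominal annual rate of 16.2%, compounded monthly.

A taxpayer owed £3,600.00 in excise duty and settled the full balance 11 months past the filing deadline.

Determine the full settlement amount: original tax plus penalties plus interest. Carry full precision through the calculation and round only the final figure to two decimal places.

£4,658.19

Failure-to-file penalty: 8% × £3,600.00 = £288.00
Failure-to-pay penalty: 11 × 0.5% × £3,600.00 = £198.00
Interest (16.2%/yr ÷ 12 = 1.35%/month): £3,600.00 × ((1 + 0.0135)^11 − 1) = £572.1872…
Total = £3,600.00 + £486.0000 + £572.1872… = £4,658.19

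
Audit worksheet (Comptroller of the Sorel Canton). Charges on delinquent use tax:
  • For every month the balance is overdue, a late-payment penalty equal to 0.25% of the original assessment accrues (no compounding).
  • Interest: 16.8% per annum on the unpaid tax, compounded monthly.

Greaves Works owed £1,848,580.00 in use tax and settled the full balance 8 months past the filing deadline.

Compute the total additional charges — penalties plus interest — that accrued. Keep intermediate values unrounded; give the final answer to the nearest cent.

Late-payment penalty = 0.25% × £1,848,580.00 × 8 mo = £36,971.60
Interest (16.8%/yr ÷ 12 = 1.4%/month): £1,848,580.00 × ((1 + 0.014)^8 − 1) = £217,475.0544…
Penalties + interest = £36,971.6000 + £217,475.0544… = £254,446.65

£254,446.65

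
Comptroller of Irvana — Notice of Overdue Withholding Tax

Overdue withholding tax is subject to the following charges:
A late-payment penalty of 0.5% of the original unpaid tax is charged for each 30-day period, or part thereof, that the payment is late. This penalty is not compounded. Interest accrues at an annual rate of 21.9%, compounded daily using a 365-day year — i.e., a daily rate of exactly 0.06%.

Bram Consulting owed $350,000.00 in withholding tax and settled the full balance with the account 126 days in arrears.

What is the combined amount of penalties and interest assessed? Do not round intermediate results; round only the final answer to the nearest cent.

$36,227.32

Penalty periods: ⌈126/30⌉ = 5; penalty = 5 × 0.5% × $350,000.00 = $8,750.00
Interest: $350,000.00 × ((1 + 0.0006)^126 − 1) = $350,000.00 × 0.07850662… = $27,477.3185…
Penalties + interest = $8,750.0000 + $27,477.3185… = $36,227.32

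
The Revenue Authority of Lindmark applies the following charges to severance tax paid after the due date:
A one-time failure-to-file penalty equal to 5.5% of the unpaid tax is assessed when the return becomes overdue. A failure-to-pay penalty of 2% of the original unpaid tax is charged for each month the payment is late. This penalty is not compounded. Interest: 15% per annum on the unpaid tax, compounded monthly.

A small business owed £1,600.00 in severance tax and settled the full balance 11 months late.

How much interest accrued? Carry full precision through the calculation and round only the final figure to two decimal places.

Interest (15%/yr ÷ 12 = 1.25%/month): £1,600.00 × ((1 + 0.0125)^11 − 1) = £234.2787…

£234.28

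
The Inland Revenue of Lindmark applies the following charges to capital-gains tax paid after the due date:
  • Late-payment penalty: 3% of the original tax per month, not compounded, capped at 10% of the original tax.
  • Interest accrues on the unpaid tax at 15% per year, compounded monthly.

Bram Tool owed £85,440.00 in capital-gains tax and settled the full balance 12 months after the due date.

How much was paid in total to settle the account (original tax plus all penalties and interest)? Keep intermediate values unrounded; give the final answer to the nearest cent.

Penalty (uncapped): 12 × 3% × £85,440.00 = £30,758.40; cap = 10% × £85,440.00 = £8,544.00 → penalty = £8,544.00
Interest (15%/yr ÷ 12 = 1.25%/month): £85,440.00 × ((1 + 0.0125)^12 − 1) = £13,734.8660…
Total = £85,440.00 + £8,544.0000 + £13,734.8660… = £107,718.87

£107,718.87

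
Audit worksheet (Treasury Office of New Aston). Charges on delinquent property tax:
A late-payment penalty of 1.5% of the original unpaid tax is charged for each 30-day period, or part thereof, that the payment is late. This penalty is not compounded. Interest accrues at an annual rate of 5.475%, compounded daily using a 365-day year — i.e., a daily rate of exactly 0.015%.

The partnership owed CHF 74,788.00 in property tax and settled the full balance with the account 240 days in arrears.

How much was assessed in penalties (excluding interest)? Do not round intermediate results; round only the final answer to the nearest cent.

Penalty periods: ⌈240/30⌉ = 8; penalty = 8 × 1.5% × CHF 74,788.00 = CHF 8,974.56

CHF 8,974.56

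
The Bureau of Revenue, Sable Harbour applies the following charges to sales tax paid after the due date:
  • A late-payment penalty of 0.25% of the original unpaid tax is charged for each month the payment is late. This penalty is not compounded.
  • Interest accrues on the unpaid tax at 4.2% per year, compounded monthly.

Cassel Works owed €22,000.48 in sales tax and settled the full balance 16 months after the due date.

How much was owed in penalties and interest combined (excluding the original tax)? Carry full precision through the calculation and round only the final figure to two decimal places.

€2,144.92

Late-payment penalty: 16 × 0.25% × €22,000.48 = €880.02…
Interest (4.2%/yr ÷ 12 = 0.35%/month): €22,000.48 × ((1 + 0.0035)^16 − 1) = €1,264.9019…
Penalties + interest = €880.0192 + €1,264.9019… = €2,144.92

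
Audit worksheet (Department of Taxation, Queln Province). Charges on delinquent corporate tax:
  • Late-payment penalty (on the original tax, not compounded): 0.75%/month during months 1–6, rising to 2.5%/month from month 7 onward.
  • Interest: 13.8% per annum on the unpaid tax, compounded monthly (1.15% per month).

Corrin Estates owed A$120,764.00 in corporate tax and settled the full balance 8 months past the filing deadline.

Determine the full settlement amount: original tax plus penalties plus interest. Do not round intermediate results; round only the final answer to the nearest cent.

Penalty, months 1–6: 6 × 0.75% × A$120,764.00 = A$5,434.38
Penalty, months 7–8: 2 × 2.5% × A$120,764.00 = A$6,038.20
Interest: A$120,764.00 × ((1 + 0.0115)^8 − 1) = A$120,764.00 × 0.0957894… = A$11,567.9117…
Total = A$120,764.00 + A$11,472.5800 + A$11,567.9117… = A$143,804.49

A$143,804.49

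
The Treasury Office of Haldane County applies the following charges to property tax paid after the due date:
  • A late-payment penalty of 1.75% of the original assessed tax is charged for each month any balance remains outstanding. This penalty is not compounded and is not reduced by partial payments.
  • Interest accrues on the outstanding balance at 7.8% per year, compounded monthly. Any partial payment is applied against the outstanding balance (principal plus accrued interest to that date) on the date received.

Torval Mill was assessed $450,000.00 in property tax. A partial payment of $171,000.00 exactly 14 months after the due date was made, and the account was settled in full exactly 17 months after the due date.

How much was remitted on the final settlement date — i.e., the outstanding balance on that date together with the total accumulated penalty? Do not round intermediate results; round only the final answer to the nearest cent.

Monthly rate = 7.8% ÷ 12 = 0.65%
Balance at month 14: $450,000.0000 × (1 + 0.0065)^14 = $492,725.9357…
After $171,000.00 payment: $492,725.9357… − $171,000.00 = $321,725.9357…
Balance at month 17: $321,725.9357… × (1 + 0.0065)^3 = $328,040.4586…
Penalty: 17 × 1.75% × $450,000.00 = $133,875.00
Final settlement = outstanding balance + penalty = $328,040.4586… + $133,875.00 = $461,915.46

$461,915.46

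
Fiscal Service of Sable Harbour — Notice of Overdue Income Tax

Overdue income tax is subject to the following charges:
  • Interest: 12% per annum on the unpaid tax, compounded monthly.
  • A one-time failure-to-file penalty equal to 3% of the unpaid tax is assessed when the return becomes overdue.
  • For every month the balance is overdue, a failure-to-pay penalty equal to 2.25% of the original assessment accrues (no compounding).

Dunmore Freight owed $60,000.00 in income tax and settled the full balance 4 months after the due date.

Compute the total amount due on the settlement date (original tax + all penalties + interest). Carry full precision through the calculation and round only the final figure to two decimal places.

$69,636.24

Failure-to-file penalty: 3% × $60,000.00 = $1,800.00
Failure-to-pay penalty = 2.25% × $60,000.00 × 4 mo = $5,400.00
Interest (12%/yr ÷ 12 = 1%/month): $60,000.00 × ((1 + 0.01)^4 − 1) = $2,436.2406
Total = $60,000.00 + $7,200.0000 + $2,436.2406 = $69,636.24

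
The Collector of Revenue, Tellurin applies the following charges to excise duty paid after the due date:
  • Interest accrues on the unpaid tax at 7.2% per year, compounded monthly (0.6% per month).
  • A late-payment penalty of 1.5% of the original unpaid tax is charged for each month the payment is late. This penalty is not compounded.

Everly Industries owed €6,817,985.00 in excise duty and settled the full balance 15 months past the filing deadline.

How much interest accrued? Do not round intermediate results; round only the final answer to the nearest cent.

Interest: €6,817,985.00 × ((1 + 0.006)^15 − 1) = €6,817,985.00 × 0.0938801… = €640,072.9270…

€640,072.93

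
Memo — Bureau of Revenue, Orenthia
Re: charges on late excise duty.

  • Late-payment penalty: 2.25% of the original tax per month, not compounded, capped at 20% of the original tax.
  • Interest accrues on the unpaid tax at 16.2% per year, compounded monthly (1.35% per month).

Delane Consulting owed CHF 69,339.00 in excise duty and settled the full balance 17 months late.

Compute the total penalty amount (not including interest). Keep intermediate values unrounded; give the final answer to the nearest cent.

CHF 13,867.80

Penalty (uncapped): 17 × 2.25% × CHF 69,339.00 = CHF 26,522.17…; cap = 20% × CHF 69,339.00 = CHF 13,867.80 → penalty = CHF 13,867.80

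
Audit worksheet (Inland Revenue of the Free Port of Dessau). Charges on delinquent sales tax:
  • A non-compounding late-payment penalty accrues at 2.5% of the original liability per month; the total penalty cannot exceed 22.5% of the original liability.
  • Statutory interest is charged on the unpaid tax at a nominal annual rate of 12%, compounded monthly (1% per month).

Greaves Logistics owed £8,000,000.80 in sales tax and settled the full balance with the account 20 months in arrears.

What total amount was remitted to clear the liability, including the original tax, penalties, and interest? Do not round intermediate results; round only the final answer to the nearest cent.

Penalty (uncapped): 20 × 2.5% × £8,000,000.80 = £4,000,000.40; cap = 22.5% × £8,000,000.80 = £1,800,000.18 → penalty = £1,800,000.18
Interest: £8,000,000.80 × ((1 + 0.01)^20 − 1) = £8,000,000.80 × 0.2201900… = £1,761,520.4957…
Total = £8,000,000.80 + £1,800,000.1800 + £1,761,520.4957… = £11,561,521.48

£11,561,521.48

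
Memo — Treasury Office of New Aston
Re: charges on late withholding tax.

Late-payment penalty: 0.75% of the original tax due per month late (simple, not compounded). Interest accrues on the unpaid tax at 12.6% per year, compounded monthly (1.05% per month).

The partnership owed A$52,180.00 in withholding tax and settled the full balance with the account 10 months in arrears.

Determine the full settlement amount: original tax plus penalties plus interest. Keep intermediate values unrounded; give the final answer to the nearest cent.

A$61,838.66

Late-payment penalty = 0.75% × A$52,180.00 × 10 mo = A$3,913.50
Interest: A$52,180.00 × ((1 + 0.0105)^10 − 1) = A$52,180.00 × 0.1101028… = A$5,745.1615…
Total = A$52,180.00 + A$3,913.5000 + A$5,745.1615… = A$61,838.66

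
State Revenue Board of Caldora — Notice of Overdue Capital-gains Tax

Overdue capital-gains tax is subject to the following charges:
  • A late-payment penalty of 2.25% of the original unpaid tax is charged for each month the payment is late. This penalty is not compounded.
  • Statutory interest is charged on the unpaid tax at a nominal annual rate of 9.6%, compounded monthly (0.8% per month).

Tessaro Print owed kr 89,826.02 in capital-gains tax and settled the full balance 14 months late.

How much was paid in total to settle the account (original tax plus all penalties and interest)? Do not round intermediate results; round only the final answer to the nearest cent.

kr 128,721.99

Late-payment penalty: 14 × 2.25% × kr 89,826.02 = kr 28,295.20…
Interest: kr 89,826.02 × ((1 + 0.008)^14 − 1) = kr 89,826.02 × 0.1180145… = kr 10,600.7759…
Total = kr 89,826.02 + kr 28,295.1963 + kr 10,600.7759… = kr 128,721.99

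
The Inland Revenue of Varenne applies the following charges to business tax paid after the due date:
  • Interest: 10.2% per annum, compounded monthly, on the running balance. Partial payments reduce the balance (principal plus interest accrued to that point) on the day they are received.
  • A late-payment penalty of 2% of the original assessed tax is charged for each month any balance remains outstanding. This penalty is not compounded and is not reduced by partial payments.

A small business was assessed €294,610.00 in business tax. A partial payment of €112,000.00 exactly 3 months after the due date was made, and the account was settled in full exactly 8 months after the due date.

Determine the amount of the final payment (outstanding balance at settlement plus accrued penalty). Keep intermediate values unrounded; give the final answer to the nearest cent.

€245,545.71

Monthly rate = 10.2% ÷ 12 = 0.85%
Balance at month 3: €294,610.0000 × (1 + 0.0085)^3 = €302,186.5926…
After €112,000.00 payment: €302,186.5926… − €112,000.00 = €190,186.5926…
Balance at month 8: €190,186.5926… × (1 + 0.0085)^5 = €198,408.1056…
Penalty: 8 × 2% × €294,610.00 = €47,137.60
Final settlement = outstanding balance + penalty = €198,408.1056… + €47,137.60 = €245,545.71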